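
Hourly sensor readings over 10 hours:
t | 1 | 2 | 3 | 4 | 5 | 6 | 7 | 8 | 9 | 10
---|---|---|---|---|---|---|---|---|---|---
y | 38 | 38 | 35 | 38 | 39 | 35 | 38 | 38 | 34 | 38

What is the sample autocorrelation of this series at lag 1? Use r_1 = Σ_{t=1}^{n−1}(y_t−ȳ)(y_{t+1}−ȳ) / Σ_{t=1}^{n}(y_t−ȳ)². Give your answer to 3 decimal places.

Mean ȳ = (38 + 38 + 35 + 38 + 39 + 35 + 38 + 38 + 34 + 38)/10 = 37.1000
Numerator Σ_{t=1}^{9}(y_t−ȳ)(y_{t+1}−ȳ) = -11.9100
Denominator Σ(y_t−ȳ)² = 26.9000
r_1 = -11.9100 / 26.9000 = -0.443

-0.443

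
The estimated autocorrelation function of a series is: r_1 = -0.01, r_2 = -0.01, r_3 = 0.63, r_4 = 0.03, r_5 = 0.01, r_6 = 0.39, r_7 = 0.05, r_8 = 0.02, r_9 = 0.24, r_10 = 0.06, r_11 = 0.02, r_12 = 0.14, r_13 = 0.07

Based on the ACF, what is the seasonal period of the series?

3

The largest autocorrelation is r_3 = 0.63, with weaker echoes at lags 6 (0.39) and 9 (0.24); the remaining lags stay at or below 0.14.
The dominant spike at lag 3 indicates a seasonal period of 3.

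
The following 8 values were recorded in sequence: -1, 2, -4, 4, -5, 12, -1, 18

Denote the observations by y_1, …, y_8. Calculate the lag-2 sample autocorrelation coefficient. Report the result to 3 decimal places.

0.573

Mean ȳ = (-1 + 2 − 4 + 4 − 5 + 12 − 1 + 18)/8 = 3.1250
Deviations from mean: -4.1250, -1.1250, -7.1250, 0.8750, -8.1250, 8.8750, -4.1250, 14.8750
Numerator Σ_{t=1}^{6}(y_t−ȳ)(y_{t+2}−ȳ) = 259.5938
Denominator Σ(y_t−ȳ)² = 452.8750
r_2 = 259.5938 / 452.8750 = 0.573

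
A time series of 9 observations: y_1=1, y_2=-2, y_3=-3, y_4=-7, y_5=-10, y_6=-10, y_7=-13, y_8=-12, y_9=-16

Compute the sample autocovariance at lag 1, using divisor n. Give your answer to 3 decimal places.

17.000

Mean ȳ = (1 − 2 − 3 − 7 − 10 − 10 − 13 − 12 − 16)/9 = -8.0000
Σ_{t=1}^{8}(y_t−ȳ)(y_{t+1}−ȳ) = 153.0000
γ_1 = 153.0000 / 9 = 17.000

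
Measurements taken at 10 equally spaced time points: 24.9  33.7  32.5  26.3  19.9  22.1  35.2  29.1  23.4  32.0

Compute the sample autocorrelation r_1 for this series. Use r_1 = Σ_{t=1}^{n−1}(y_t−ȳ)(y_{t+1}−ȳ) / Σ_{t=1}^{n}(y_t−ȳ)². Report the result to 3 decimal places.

0.014

Mean ȳ = (24.9 + 33.7 + 32.5 + 26.3 + 19.9 + 22.1 + 35.2 + 29.1 + 23.4 + 32.0)/10 = 27.9100
Numerator Σ_{t=1}^{9}(y_t−ȳ)(y_{t+1}−ȳ) = 3.6999
Denominator Σ(y_t−ȳ)² = 255.7890
r_1 = 3.6999 / 255.7890 = 0.014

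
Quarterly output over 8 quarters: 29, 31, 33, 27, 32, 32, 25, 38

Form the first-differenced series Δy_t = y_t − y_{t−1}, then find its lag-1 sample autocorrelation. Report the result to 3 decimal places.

-0.446

First differences Δy: 2, 2, -6, 5, 0, -7, 13
Mean of differences = 1.2857
Numerator Σ(Δy_t−Δȳ)(Δy_{t+1}−Δȳ) = -122.9388
Denominator Σ(Δy_t−Δȳ)² = 275.4286
r_1(Δy) = -122.9388 / 275.4286 = -0.446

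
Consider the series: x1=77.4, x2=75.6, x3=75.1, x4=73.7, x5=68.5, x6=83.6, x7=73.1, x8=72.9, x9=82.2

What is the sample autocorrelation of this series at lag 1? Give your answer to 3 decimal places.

-0.405

Mean x̄ = (77.4 + 75.6 + 75.1 + 73.7 + 68.5 + 83.6 + 73.1 + 72.9 + 82.2)/9 = 75.7889
Numerator Σ_{t=1}^{8}(x_t−x̄)(x_{t+1}−x̄) = -72.2001
Denominator Σ(x_t−x̄)² = 178.2889
r_1 = -72.2001 / 178.2889 = -0.405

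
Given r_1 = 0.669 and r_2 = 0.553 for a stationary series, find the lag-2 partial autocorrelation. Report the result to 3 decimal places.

φ_{22} = (r_2 − r_1²) / (1 − r_1²)
r_1² = (0.669)² = 0.447561
Numerator = 0.553 − 0.4476 = 0.1054; denominator = 1 − 0.4476 = 0.5524
φ_{22} = 0.1054 / 0.5524 = 0.191

0.191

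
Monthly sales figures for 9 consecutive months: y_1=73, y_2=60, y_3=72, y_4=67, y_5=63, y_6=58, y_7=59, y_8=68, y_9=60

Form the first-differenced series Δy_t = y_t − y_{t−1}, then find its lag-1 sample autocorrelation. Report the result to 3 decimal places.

-0.464

First differences Δy: -13, 12, -5, -4, -5, 1, 9, -8
Mean of differences = -1.6250
Numerator Σ(Δy_t−Δȳ)(Δy_{t+1}−Δȳ) = -233.6406
Denominator Σ(Δy_t−Δȳ)² = 503.8750
r_1(Δy) = -233.6406 / 503.8750 = -0.464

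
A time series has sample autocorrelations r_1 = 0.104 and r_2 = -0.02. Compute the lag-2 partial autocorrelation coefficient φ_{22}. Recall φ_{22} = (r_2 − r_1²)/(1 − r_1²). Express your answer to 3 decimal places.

φ_{22} = (r_2 − r_1²) / (1 − r_1²)
r_1² = (0.104)² = 0.010816
Numerator = -0.02 − 0.0108 = -0.0308; denominator = 1 − 0.0108 = 0.9892
φ_{22} = -0.0308 / 0.9892 = -0.031

-0.031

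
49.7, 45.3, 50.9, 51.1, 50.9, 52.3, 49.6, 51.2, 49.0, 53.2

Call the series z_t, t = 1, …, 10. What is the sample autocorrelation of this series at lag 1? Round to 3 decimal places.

Mean z̄ = (49.7 + 45.3 + 50.9 + 51.1 + 50.9 + 52.3 + 49.6 + 51.2 + 49.0 + 53.2)/10 = 50.3200
Numerator Σ_{t=1}^{9}(z_t−z̄)(z_{t+1}−z̄) = -4.7684
Denominator Σ(z_t−z̄)² = 42.1160
r_1 = -4.7684 / 42.1160 = -0.113

-0.113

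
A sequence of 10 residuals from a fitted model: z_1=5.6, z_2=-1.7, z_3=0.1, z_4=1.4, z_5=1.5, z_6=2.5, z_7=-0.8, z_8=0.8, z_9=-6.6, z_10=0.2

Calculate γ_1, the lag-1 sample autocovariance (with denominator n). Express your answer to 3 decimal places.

-1.219

Mean z̄ = (5.6 − 1.7 + 0.1 + 1.4 + 1.5 + 2.5 − 0.8 + 0.8 − 6.6 + 0.2)/10 = 0.3000
Σ_{t=1}^{9}(z_t−z̄)(z_{t+1}−z̄) = -12.1900
γ_1 = -12.1900 / 10 = -1.219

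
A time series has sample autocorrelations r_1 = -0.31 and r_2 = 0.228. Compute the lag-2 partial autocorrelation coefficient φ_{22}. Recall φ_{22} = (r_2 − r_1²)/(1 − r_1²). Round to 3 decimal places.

0.146

φ_{22} = (r_2 − r_1²) / (1 − r_1²)
r_1² = (-0.31)² = 0.0961
Numerator = 0.228 − 0.0961 = 0.1319; denominator = 1 − 0.0961 = 0.9039
φ_{22} = 0.1319 / 0.9039 = 0.146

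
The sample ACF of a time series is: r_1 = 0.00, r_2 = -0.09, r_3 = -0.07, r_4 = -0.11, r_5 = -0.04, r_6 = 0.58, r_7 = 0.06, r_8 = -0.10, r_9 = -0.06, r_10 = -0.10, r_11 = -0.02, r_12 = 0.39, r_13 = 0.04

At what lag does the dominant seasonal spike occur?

The largest autocorrelation is r_6 = 0.58, with a weaker echo at lag 12 (0.39); the remaining lags stay at or below 0.06.
The dominant spike at lag 6 indicates a seasonal period of 6.

6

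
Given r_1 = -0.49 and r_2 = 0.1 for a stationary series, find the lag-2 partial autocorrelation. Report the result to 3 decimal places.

-0.184

φ_{22} = (r_2 − r_1²) / (1 − r_1²)
r_1² = (-0.49)² = 0.2401
Numerator = 0.1 − 0.2401 = -0.1401; denominator = 1 − 0.2401 = 0.7599
φ_{22} = -0.1401 / 0.7599 = -0.184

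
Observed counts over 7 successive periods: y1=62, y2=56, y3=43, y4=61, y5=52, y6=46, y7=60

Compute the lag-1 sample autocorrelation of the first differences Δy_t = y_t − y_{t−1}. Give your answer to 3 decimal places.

First differences Δy: -6, -13, 18, -9, -6, 14
Mean of differences = -0.3333
Numerator Σ(Δy_t−Δȳ)(Δy_{t+1}−Δȳ) = -351.4444
Denominator Σ(Δy_t−Δȳ)² = 841.3333
r_1(Δy) = -351.4444 / 841.3333 = -0.418

-0.418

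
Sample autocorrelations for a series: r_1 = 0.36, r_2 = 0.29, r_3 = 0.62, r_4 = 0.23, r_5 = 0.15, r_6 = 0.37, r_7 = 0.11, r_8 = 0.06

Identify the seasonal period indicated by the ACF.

3

The largest autocorrelation is r_3 = 0.62, with a weaker echo at lag 6 (0.37); the remaining lags stay at or below 0.36. The elevated value at lag 1 (0.36), dropping to 0.29 at lag 2, reflects decaying short-term dependence rather than seasonality.
The dominant spike at lag 3 indicates a seasonal period of 3.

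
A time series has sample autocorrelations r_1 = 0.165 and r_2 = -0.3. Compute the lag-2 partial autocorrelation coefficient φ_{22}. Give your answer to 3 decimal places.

φ_{22} = (r_2 − r_1²) / (1 − r_1²)
r_1² = (0.165)² = 0.027225
Numerator = -0.3 − 0.0272 = -0.3272; denominator = 1 − 0.0272 = 0.9728
φ_{22} = -0.3272 / 0.9728 = -0.336

-0.336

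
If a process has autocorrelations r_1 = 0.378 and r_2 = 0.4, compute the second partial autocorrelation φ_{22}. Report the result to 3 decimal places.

φ_{22} = (r_2 − r_1²) / (1 − r_1²)
r_1² = (0.378)² = 0.142884
Numerator = 0.4 − 0.1429 = 0.2571; denominator = 1 − 0.1429 = 0.8571
φ_{22} = 0.2571 / 0.8571 = 0.300

0.300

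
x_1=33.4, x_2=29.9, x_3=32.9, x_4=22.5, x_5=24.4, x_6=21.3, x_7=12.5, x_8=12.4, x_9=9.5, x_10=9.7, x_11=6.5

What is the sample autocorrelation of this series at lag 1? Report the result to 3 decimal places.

Mean x̄ = (33.4 + 29.9 + 32.9 + 22.5 + 24.4 + 21.3 + 12.5 + 12.4 + 9.5 + 9.7 + 6.5)/11 = 19.5455
Numerator Σ_{t=1}^{10}(x_t−x̄)(x_{t+1}−x̄) = 681.1561
Denominator Σ(x_t−x̄)² = 981.6073
r_1 = 681.1561 / 981.6073 = 0.694

0.694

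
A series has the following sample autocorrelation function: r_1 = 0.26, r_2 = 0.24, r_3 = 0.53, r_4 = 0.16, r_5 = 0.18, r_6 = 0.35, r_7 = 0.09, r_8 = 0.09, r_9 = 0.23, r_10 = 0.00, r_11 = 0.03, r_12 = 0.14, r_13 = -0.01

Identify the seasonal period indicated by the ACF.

The largest autocorrelation is r_3 = 0.53, with a weaker echo at lag 6 (0.35); the remaining lags stay at or below 0.26. The elevated value at lag 1 (0.26), dropping to 0.24 at lag 2, reflects decaying short-term dependence rather than seasonality.
The dominant spike at lag 3 indicates a seasonal period of 3.

3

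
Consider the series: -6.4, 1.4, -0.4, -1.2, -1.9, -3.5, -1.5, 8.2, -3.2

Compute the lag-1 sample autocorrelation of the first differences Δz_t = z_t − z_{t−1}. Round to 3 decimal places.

-0.367

First differences Δz: 7.8, -1.8, -0.8, -0.7, -1.6, 2.0, 9.7, -11.4
Mean of differences = 0.4000
Numerator Σ(Δz_t−Δz̄)(Δz_{t+1}−Δz̄) = -108.1800
Denominator Σ(Δz_t−Δz̄)² = 294.5400
r_1(Δz) = -108.1800 / 294.5400 = -0.367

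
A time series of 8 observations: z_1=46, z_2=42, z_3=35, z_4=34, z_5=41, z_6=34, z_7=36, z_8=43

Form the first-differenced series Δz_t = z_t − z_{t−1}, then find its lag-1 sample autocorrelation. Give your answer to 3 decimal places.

-0.110

First differences Δz: -4, -7, -1, 7, -7, 2, 7
Mean of differences = -0.4286
Numerator Σ(Δz_t−Δz̄)(Δz_{t+1}−Δz̄) = -23.7551
Denominator Σ(Δz_t−Δz̄)² = 215.7143
r_1(Δz) = -23.7551 / 215.7143 = -0.110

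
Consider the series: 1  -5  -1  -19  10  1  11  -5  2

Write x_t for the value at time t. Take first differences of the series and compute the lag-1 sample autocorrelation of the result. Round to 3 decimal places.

-0.729

First differences Δx: -6, 4, -18, 29, -9, 10, -16, 7
Mean of differences = 0.1250
Numerator Σ(Δx_t−Δx̄)(Δx_{t+1}−Δx̄) = -1241.0156
Denominator Σ(Δx_t−Δx̄)² = 1702.8750
r_1(Δx) = -1241.0156 / 1702.8750 = -0.729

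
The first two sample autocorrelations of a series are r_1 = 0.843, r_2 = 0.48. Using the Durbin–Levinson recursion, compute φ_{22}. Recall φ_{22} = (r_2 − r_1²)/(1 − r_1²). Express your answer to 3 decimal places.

φ_{22} = (r_2 − r_1²) / (1 − r_1²)
r_1² = (0.843)² = 0.710649
Numerator = 0.48 − 0.7106 = -0.2306; denominator = 1 − 0.7106 = 0.2894
φ_{22} = -0.2306 / 0.2894 = -0.797

-0.797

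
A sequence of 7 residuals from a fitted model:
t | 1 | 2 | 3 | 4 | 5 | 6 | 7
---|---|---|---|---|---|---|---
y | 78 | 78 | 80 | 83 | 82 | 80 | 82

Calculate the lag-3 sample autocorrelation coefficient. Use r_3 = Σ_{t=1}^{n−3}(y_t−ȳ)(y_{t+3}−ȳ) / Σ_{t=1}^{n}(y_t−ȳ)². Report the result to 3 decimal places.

Mean ȳ = (78 + 78 + 80 + 83 + 82 + 80 + 82)/7 = 80.4286
Deviations from mean: -2.4286, -2.4286, -0.4286, 2.5714, 1.5714, -0.4286, 1.5714
Σ(y_t−ȳ)(y_{t+3}−ȳ) = (-6.2449) + (-3.8163) + (0.1837) + (4.0408) = -5.8367
Denominator Σ(y_t−ȳ)² = 23.7143
r_3 = -5.8367 / 23.7143 = -0.246

-0.246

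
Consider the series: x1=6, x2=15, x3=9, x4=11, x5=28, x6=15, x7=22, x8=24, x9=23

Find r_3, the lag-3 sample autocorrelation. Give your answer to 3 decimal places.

0.207

Mean x̄ = (6 + 15 + 9 + 11 + 28 + 15 + 22 + 24 + 23)/9 = 17.0000
Σ(x_t−x̄)(x_{t+3}−x̄) = (66.0000) + (-22.0000) + (16.0000) + (-30.0000) + (77.0000) + (-12.0000) = 95.0000
Denominator Σ(x_t−x̄)² = 460.0000
r_3 = 95.0000 / 460.0000 = 0.207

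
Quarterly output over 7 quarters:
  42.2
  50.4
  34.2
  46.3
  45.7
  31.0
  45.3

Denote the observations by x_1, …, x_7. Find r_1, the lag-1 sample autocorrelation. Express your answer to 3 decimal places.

Mean x̄ = (42.2 + 50.4 + 34.2 + 46.3 + 45.7 + 31.0 + 45.3)/7 = 42.1571
Deviations from mean: 0.0429, 8.2429, -7.9571, 4.1429, 3.5429, -11.1571, 3.1429
Σ(x_t−x̄)(x_{t+1}−x̄) = (0.3533) + (-65.5896) + (-32.9653) + (14.6776) + (-39.5282) + (-35.0653) = -158.1176
Denominator Σ(x_t−x̄)² = 295.3371
r_1 = -158.1176 / 295.3371 = -0.535

-0.535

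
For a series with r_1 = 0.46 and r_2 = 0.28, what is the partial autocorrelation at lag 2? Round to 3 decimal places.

0.087

φ_{22} = (r_2 − r_1²) / (1 − r_1²)
r_1² = (0.46)² = 0.2116
Numerator = 0.28 − 0.2116 = 0.0684; denominator = 1 − 0.2116 = 0.7884
φ_{22} = 0.0684 / 0.7884 = 0.087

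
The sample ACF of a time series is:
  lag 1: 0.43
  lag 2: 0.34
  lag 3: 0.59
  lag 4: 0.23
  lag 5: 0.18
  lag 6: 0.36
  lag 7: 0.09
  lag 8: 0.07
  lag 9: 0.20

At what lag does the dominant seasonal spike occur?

3

The largest autocorrelation is r_3 = 0.59; the remaining lags stay at or below 0.43. The elevated value at lag 1 (0.43), dropping to 0.34 at lag 2, reflects decaying short-term dependence rather than seasonality.
The dominant spike at lag 3 indicates a seasonal period of 3.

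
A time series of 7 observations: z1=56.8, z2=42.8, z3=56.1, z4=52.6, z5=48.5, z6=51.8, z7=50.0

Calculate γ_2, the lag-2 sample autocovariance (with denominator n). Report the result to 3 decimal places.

0.918

Mean z̄ = (56.8 + 42.8 + 56.1 + 52.6 + 48.5 + 51.8 + 50.0)/7 = 51.2286
Σ_{t=1}^{5}(z_t−z̄)(z_{t+2}−z̄) = 6.4255
γ_2 = 6.4255 / 7 = 0.918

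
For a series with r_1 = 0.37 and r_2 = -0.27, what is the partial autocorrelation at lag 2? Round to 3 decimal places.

-0.471

φ_{22} = (r_2 − r_1²) / (1 − r_1²)
r_1² = (0.37)² = 0.1369
Numerator = -0.27 − 0.1369 = -0.4069; denominator = 1 − 0.1369 = 0.8631
φ_{22} = -0.4069 / 0.8631 = -0.471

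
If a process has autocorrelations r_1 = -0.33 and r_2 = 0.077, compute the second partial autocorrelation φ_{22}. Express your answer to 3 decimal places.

φ_{22} = (r_2 − r_1²) / (1 − r_1²)
r_1² = (-0.33)² = 0.1089
Numerator = 0.077 − 0.1089 = -0.0319; denominator = 1 − 0.1089 = 0.8911
φ_{22} = -0.0319 / 0.8911 = -0.036

-0.036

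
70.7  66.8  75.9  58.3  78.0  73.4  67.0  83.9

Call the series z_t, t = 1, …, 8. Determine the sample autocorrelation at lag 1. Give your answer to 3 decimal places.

Mean z̄ = (70.7 + 66.8 + 75.9 + 58.3 + 78.0 + 73.4 + 67.0 + 83.9)/8 = 71.7500
Numerator Σ_{t=1}^{7}(z_t−z̄)(z_{t+1}−z̄) = -210.4625
Denominator Σ(z_t−z̄)² = 435.7000
r_1 = -210.4625 / 435.7000 = -0.483

-0.483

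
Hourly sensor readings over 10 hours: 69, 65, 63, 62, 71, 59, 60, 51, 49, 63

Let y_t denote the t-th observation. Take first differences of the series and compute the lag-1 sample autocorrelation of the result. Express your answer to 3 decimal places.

First differences Δy: -4, -2, -1, 9, -12, 1, -9, -2, 14
Mean of differences = -0.6667
Numerator Σ(Δy_t−Δȳ)(Δy_{t+1}−Δȳ) = -149.1111
Denominator Σ(Δy_t−Δȳ)² = 524.0000
r_1(Δy) = -149.1111 / 524.0000 = -0.285

-0.285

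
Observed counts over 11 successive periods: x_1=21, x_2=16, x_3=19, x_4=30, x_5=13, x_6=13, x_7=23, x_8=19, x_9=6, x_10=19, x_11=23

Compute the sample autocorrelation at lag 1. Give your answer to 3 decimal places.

Mean x̄ = (21 + 16 + 19 + 30 + 13 + 13 + 23 + 19 + 6 + 19 + 23)/11 = 18.3636
Numerator Σ_{t=1}^{10}(x_t−x̄)(x_{t+1}−x̄) = -68.6777
Denominator Σ(x_t−x̄)² = 402.5455
r_1 = -68.6777 / 402.5455 = -0.171

-0.171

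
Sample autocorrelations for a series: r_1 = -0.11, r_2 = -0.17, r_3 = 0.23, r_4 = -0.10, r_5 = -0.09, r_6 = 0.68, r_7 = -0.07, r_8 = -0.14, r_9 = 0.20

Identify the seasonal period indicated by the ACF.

6

The largest autocorrelation is r_6 = 0.68; the remaining lags stay at or below 0.23.
The dominant spike at lag 6 indicates a seasonal period of 6.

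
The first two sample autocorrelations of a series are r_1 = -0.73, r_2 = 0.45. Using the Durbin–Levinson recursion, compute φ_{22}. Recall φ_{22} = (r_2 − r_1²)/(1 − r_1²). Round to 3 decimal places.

φ_{22} = (r_2 − r_1²) / (1 − r_1²)
r_1² = (-0.73)² = 0.5329
Numerator = 0.45 − 0.5329 = -0.0829; denominator = 1 − 0.5329 = 0.4671
φ_{22} = -0.0829 / 0.4671 = -0.177

-0.177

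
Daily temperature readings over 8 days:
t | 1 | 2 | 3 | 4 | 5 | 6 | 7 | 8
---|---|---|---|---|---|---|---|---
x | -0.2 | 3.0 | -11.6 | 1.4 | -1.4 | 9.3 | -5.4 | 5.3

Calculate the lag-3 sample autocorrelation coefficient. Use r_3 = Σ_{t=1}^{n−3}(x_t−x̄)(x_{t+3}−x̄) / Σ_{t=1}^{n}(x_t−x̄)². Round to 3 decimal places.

Mean x̄ = (-0.2 + 3.0 − 11.6 + 1.4 − 1.4 + 9.3 − 5.4 + 5.3)/8 = 0.0500
Deviations from mean: -0.2500, 2.9500, -11.6500, 1.3500, -1.4500, 9.2500, -5.4500, 5.2500
Numerator Σ_{t=1}^{5}(x_t−x̄)(x_{t+3}−x̄) = -127.3475
Denominator Σ(x_t−x̄)² = 291.2400
r_3 = -127.3475 / 291.2400 = -0.437

-0.437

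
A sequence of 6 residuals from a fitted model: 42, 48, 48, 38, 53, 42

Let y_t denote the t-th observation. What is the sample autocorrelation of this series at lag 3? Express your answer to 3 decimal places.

0.241

Mean ȳ = (42 + 48 + 48 + 38 + 53 + 42)/6 = 45.1667
Deviations from mean: -3.1667, 2.8333, 2.8333, -7.1667, 7.8333, -3.1667
Σ(y_t−ȳ)(y_{t+3}−ȳ) = (22.6944) + (22.1944) + (-8.9722) = 35.9167
Denominator Σ(y_t−ȳ)² = 148.8333
r_3 = 35.9167 / 148.8333 = 0.241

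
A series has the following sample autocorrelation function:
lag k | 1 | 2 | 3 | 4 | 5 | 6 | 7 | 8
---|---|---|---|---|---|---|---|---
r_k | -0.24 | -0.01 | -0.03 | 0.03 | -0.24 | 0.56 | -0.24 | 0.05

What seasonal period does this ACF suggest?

The largest autocorrelation is r_6 = 0.56; the remaining lags stay at or below 0.05.
The dominant spike at lag 6 indicates a seasonal period of 6.

6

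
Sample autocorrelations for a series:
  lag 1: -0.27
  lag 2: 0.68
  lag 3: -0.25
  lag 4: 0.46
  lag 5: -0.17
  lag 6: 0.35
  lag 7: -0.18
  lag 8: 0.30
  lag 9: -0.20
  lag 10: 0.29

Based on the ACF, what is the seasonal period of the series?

The largest autocorrelation is r_2 = 0.68, with weaker echoes at lags 4 (0.46), 6 (0.35), 8 (0.30) and 10 (0.29); the remaining lags stay at or below -0.17.
The dominant spike at lag 2 indicates a seasonal period of 2.

2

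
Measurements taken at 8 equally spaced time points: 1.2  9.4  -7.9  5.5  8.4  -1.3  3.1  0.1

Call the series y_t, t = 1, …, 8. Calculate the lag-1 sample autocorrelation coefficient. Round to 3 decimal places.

Mean ȳ = (1.2 + 9.4 − 7.9 + 5.5 + 8.4 − 1.3 + 3.1 + 0.1)/8 = 2.3125
Deviations from mean: -1.1125, 7.0875, -10.2125, 3.1875, 6.0875, -3.6125, 0.7875, -2.2125
Σ(y_t−ȳ)(y_{t+1}−ȳ) = (-7.8848) + (-72.3811) + (-32.5523) + (19.4039) + (-21.9911) + (-2.8448) + (-1.7423) = -119.9927
Denominator Σ(y_t−ȳ)² = 221.5488
r_1 = -119.9927 / 221.5488 = -0.542

-0.542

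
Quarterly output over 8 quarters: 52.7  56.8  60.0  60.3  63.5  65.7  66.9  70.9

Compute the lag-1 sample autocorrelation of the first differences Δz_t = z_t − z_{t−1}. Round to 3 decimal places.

First differences Δz: 4.1, 3.2, 0.3, 3.2, 2.2, 1.2, 4.0
Mean of differences = 2.6000
Numerator Σ(Δz_t−Δz̄)(Δz_{t+1}−Δz̄) = -3.5000
Denominator Σ(Δz_t−Δz̄)² = 12.3400
r_1(Δz) = -3.5000 / 12.3400 = -0.284

-0.284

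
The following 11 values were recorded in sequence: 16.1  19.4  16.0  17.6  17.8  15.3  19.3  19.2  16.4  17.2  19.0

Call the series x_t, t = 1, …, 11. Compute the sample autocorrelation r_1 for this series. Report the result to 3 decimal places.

-0.413

Mean x̄ = (16.1 + 19.4 + 16.0 + 17.6 + 17.8 + 15.3 + 19.3 + 19.2 + 16.4 + 17.2 + 19.0)/11 = 17.5727
Numerator Σ_{t=1}^{10}(x_t−x̄)(x_{t+1}−x̄) = -9.2362
Denominator Σ(x_t−x̄)² = 22.3818
r_1 = -9.2362 / 22.3818 = -0.413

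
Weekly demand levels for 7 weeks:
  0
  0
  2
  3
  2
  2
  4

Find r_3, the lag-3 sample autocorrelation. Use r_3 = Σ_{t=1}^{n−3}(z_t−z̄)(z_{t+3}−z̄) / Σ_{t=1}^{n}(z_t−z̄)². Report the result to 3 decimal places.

0.006

Mean z̄ = (0 + 0 + 2 + 3 + 2 + 2 + 4)/7 = 1.8571
Deviations from mean: -1.8571, -1.8571, 0.1429, 1.1429, 0.1429, 0.1429, 2.1429
Numerator Σ_{t=1}^{4}(z_t−z̄)(z_{t+3}−z̄) = 0.0816
Denominator Σ(z_t−z̄)² = 12.8571
r_3 = 0.0816 / 12.8571 = 0.006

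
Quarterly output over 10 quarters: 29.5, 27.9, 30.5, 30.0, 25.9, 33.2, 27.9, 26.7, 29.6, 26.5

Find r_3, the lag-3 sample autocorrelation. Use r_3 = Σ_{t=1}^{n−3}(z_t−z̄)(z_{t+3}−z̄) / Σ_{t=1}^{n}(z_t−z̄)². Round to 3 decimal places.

0.485

Mean z̄ = (29.5 + 27.9 + 30.5 + 30.0 + 25.9 + 33.2 + 27.9 + 26.7 + 29.6 + 26.5)/10 = 28.7700
Σ(z_t−z̄)(z_{t+3}−z̄) = (0.8979) + (2.4969) + (7.6639) + (-1.0701) + (5.9409) + (3.6769) + (1.9749) = 21.5813
Denominator Σ(z_t−z̄)² = 44.5410
r_3 = 21.5813 / 44.5410 = 0.485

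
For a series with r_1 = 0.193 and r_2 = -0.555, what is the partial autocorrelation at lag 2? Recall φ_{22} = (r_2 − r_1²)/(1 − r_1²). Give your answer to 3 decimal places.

φ_{22} = (r_2 − r_1²) / (1 − r_1²)
r_1² = (0.193)² = 0.037249
Numerator = -0.555 − 0.0372 = -0.5922; denominator = 1 − 0.0372 = 0.9628
φ_{22} = -0.5922 / 0.9628 = -0.615

-0.615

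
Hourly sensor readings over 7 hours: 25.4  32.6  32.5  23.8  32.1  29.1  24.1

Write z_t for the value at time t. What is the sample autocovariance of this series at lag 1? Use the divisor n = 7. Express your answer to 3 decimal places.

Mean z̄ = (25.4 + 32.6 + 32.5 + 23.8 + 32.1 + 29.1 + 24.1)/7 = 28.5143
Deviations: -3.1143, 4.0857, 3.9857, -4.7143, 3.5857, 0.5857, -4.4143
Σ_{t=1}^{6}(z_t−z̄)(z_{t+1}−z̄) = -32.6188
γ_1 = -32.6188 / 7 = -4.660

-4.660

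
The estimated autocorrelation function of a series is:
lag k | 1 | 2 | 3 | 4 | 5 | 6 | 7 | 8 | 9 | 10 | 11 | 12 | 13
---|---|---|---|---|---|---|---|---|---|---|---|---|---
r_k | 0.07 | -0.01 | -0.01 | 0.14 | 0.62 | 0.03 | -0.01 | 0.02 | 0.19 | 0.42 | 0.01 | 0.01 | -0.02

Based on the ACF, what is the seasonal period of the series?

5

The largest autocorrelation is r_5 = 0.62, with a weaker echo at lag 10 (0.42); the remaining lags stay at or below 0.19.
The dominant spike at lag 5 indicates a seasonal period of 5.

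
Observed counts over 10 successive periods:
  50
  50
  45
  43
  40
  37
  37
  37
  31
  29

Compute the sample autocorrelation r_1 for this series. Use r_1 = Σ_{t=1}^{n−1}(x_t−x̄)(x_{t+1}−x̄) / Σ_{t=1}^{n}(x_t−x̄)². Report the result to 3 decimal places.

Mean x̄ = (50 + 50 + 45 + 43 + 40 + 37 + 37 + 37 + 31 + 29)/10 = 39.9000
Numerator Σ_{t=1}^{9}(x_t−x̄)(x_{t+1}−x̄) = 308.9900
Denominator Σ(x_t−x̄)² = 462.9000
r_1 = 308.9900 / 462.9000 = 0.668

0.668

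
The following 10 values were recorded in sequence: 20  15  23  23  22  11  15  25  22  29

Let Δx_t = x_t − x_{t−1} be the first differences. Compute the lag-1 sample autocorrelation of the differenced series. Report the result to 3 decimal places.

First differences Δx: -5, 8, 0, -1, -11, 4, 10, -3, 7
Mean of differences = 1.0000
Numerator Σ(Δx_t−Δx̄)(Δx_{t+1}−Δx̄) = -92.0000
Denominator Σ(Δx_t−Δx̄)² = 376.0000
r_1(Δx) = -92.0000 / 376.0000 = -0.245

-0.245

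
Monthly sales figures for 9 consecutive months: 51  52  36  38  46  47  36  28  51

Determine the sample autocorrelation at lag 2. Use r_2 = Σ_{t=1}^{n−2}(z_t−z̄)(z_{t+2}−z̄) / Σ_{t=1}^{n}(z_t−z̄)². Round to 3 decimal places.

-0.485

Mean z̄ = (51 + 52 + 36 + 38 + 46 + 47 + 36 + 28 + 51)/9 = 42.7778
Σ(z_t−z̄)(z_{t+2}−z̄) = (-55.7284) + (-44.0617) + (-21.8395) + (-20.1728) + (-21.8395) + (-62.3951) + (-55.7284) = -281.7654
Denominator Σ(z_t−z̄)² = 581.5556
r_2 = -281.7654 / 581.5556 = -0.485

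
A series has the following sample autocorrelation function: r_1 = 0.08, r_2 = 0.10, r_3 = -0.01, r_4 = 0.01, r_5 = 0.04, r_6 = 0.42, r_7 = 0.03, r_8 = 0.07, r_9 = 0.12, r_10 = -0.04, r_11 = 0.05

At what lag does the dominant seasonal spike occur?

6

The largest autocorrelation is r_6 = 0.42; the remaining lags stay at or below 0.12.
The dominant spike at lag 6 indicates a seasonal period of 6.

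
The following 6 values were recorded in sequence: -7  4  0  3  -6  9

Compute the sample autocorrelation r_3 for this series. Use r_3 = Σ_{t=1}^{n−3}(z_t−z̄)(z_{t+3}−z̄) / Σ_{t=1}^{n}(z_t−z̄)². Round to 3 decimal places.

Mean z̄ = (-7 + 4 + 0 + 3 − 6 + 9)/6 = 0.5000
Deviations from mean: -7.5000, 3.5000, -0.5000, 2.5000, -6.5000, 8.5000
Σ(z_t−z̄)(z_{t+3}−z̄) = (-18.7500) + (-22.7500) + (-4.2500) = -45.7500
Denominator Σ(z_t−z̄)² = 189.5000
r_3 = -45.7500 / 189.5000 = -0.241

-0.241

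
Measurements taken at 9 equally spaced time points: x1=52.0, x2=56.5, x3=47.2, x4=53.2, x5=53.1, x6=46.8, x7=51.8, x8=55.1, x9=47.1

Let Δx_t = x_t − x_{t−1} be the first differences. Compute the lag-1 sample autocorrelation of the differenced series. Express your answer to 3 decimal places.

First differences Δx: 4.5, -9.3, 6.0, -0.1, -6.3, 5.0, 3.3, -8.0
Mean of differences = -0.6125
Numerator Σ(Δx_t−Δx̄)(Δx_{t+1}−Δx̄) = -140.2527
Denominator Σ(Δx_t−Δx̄)² = 279.3288
r_1(Δx) = -140.2527 / 279.3288 = -0.502

-0.502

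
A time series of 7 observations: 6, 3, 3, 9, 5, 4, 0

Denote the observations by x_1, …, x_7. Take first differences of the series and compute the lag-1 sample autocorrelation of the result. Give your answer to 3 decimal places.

First differences Δx: -3, 0, 6, -4, -1, -4
Mean of differences = -1.0000
Numerator Σ(Δx_t−Δx̄)(Δx_{t+1}−Δx̄) = -16.0000
Denominator Σ(Δx_t−Δx̄)² = 72.0000
r_1(Δx) = -16.0000 / 72.0000 = -0.222

-0.222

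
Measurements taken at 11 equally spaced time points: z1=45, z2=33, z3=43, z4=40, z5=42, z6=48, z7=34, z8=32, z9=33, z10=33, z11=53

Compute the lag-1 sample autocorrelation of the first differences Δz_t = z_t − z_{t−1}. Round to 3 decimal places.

-0.228

First differences Δz: -12, 10, -3, 2, 6, -14, -2, 1, 0, 20
Mean of differences = 0.8000
Numerator Σ(Δz_t−Δz̄)(Δz_{t+1}−Δz̄) = -202.6400
Denominator Σ(Δz_t−Δz̄)² = 887.6000
r_1(Δz) = -202.6400 / 887.6000 = -0.228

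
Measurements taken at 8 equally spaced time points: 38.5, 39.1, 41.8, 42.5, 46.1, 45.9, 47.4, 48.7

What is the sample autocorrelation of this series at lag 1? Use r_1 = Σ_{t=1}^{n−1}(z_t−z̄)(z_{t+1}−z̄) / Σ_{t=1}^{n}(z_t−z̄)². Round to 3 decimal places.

0.624

Mean z̄ = (38.5 + 39.1 + 41.8 + 42.5 + 46.1 + 45.9 + 47.4 + 48.7)/8 = 43.7500
Deviations from mean: -5.2500, -4.6500, -1.9500, -1.2500, 2.3500, 2.1500, 3.6500, 4.9500
Numerator Σ_{t=1}^{7}(z_t−z̄)(z_{t+1}−z̄) = 63.9475
Denominator Σ(z_t−z̄)² = 102.5200
r_1 = 63.9475 / 102.5200 = 0.624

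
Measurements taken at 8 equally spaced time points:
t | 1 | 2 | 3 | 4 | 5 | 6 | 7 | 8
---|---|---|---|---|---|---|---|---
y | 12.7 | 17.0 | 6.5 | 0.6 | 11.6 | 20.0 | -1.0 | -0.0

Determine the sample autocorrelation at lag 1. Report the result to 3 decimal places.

0.038

Mean ȳ = (12.7 + 17.0 + 6.5 + 0.6 + 11.6 + 20.0 − 1.0 − 0.0)/8 = 8.4250
Deviations from mean: 4.2750, 8.5750, -1.9250, -7.8250, 3.1750, 11.5750, -9.4250, -8.4250
Numerator Σ_{t=1}^{7}(y_t−ȳ)(y_{t+1}−ȳ) = 17.4319
Denominator Σ(y_t−ȳ)² = 460.6150
r_1 = 17.4319 / 460.6150 = 0.038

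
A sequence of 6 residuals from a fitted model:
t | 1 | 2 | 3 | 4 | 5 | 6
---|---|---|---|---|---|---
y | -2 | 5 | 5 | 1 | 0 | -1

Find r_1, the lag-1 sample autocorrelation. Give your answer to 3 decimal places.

0.078

Mean ȳ = (-2 + 5 + 5 + 1 + 0 − 1)/6 = 1.3333
Deviations from mean: -3.3333, 3.6667, 3.6667, -0.3333, -1.3333, -2.3333
Σ(y_t−ȳ)(y_{t+1}−ȳ) = (-12.2222) + (13.4444) + (-1.2222) + (0.4444) + (3.1111) = 3.5556
Denominator Σ(y_t−ȳ)² = 45.3333
r_1 = 3.5556 / 45.3333 = 0.078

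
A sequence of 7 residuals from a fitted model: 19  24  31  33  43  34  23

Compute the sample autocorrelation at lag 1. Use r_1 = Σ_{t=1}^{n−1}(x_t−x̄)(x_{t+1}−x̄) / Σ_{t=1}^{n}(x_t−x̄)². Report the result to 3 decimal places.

0.331

Mean x̄ = (19 + 24 + 31 + 33 + 43 + 34 + 23)/7 = 29.5714
Deviations from mean: -10.5714, -5.5714, 1.4286, 3.4286, 13.4286, 4.4286, -6.5714
Σ(x_t−x̄)(x_{t+1}−x̄) = (58.8980) + (-7.9592) + (4.8980) + (46.0408) + (59.4694) + (-29.1020) = 132.2449
Denominator Σ(x_t−x̄)² = 399.7143
r_1 = 132.2449 / 399.7143 = 0.331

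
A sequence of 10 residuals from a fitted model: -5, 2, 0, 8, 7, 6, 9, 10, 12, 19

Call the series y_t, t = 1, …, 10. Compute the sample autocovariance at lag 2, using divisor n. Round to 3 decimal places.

12.052

Mean ȳ = (-5 + 2 + 0 + 8 + 7 + 6 + 9 + 10 + 12 + 19)/10 = 6.8000
Σ_{t=1}^{8}(y_t−ȳ)(y_{t+2}−ȳ) = 120.5200
γ_2 = 120.5200 / 10 = 12.052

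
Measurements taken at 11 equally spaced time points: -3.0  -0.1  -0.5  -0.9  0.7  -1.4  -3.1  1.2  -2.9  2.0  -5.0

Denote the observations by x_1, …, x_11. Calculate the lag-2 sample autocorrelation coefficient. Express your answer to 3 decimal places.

0.298

Mean x̄ = (-3.0 − 0.1 − 0.5 − 0.9 + 0.7 − 1.4 − 3.1 + 1.2 − 2.9 + 2.0 − 5.0)/11 = -1.1818
Numerator Σ_{t=1}^{9}(x_t−x̄)(x_{t+2}−x̄) = 13.5921
Denominator Σ(x_t−x̄)² = 45.6164
r_2 = 13.5921 / 45.6164 = 0.298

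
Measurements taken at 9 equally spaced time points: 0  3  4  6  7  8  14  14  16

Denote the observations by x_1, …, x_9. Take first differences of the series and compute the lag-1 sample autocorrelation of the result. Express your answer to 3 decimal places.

First differences Δx: 3, 1, 2, 1, 1, 6, 0, 2
Mean of differences = 2.0000
Numerator Σ(Δx_t−Δx̄)(Δx_{t+1}−Δx̄) = -12.0000
Denominator Σ(Δx_t−Δx̄)² = 24.0000
r_1(Δx) = -12.0000 / 24.0000 = -0.500

-0.500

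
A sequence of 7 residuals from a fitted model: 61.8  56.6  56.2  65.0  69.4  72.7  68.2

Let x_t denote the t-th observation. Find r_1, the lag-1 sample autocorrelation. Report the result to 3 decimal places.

Mean x̄ = (61.8 + 56.6 + 56.2 + 65.0 + 69.4 + 72.7 + 68.2)/7 = 64.2714
Deviations from mean: -2.4714, -7.6714, -8.0714, 0.7286, 5.1286, 8.4286, 3.9286
Σ(x_t−x̄)(x_{t+1}−x̄) = (18.9594) + (61.9194) + (-5.8806) + (3.7365) + (43.2265) + (33.1122) = 155.0735
Denominator Σ(x_t−x̄)² = 243.4143
r_1 = 155.0735 / 243.4143 = 0.637

0.637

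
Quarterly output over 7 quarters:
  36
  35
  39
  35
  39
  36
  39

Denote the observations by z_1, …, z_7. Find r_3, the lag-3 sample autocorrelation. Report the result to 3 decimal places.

Mean z̄ = (36 + 35 + 39 + 35 + 39 + 36 + 39)/7 = 37.0000
Deviations from mean: -1.0000, -2.0000, 2.0000, -2.0000, 2.0000, -1.0000, 2.0000
Numerator Σ_{t=1}^{4}(z_t−z̄)(z_{t+3}−z̄) = -8.0000
Denominator Σ(z_t−z̄)² = 22.0000
r_3 = -8.0000 / 22.0000 = -0.364

-0.364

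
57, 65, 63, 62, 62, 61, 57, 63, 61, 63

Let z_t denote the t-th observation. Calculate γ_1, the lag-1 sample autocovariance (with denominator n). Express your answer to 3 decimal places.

-1.556

Mean z̄ = (57 + 65 + 63 + 62 + 62 + 61 + 57 + 63 + 61 + 63)/10 = 61.4000
Σ_{t=1}^{9}(z_t−z̄)(z_{t+1}−z̄) = -15.5600
γ_1 = -15.5600 / 10 = -1.556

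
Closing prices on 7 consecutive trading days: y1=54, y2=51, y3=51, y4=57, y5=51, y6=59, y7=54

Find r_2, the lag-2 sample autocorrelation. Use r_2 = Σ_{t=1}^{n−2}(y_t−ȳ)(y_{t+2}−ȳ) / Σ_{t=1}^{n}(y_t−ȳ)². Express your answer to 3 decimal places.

0.239

Mean ȳ = (54 + 51 + 51 + 57 + 51 + 59 + 54)/7 = 53.8571
Deviations from mean: 0.1429, -2.8571, -2.8571, 3.1429, -2.8571, 5.1429, 0.1429
Σ(y_t−ȳ)(y_{t+2}−ȳ) = (-0.4082) + (-8.9796) + (8.1633) + (16.1633) + (-0.4082) = 14.5306
Denominator Σ(y_t−ȳ)² = 60.8571
r_2 = 14.5306 / 60.8571 = 0.239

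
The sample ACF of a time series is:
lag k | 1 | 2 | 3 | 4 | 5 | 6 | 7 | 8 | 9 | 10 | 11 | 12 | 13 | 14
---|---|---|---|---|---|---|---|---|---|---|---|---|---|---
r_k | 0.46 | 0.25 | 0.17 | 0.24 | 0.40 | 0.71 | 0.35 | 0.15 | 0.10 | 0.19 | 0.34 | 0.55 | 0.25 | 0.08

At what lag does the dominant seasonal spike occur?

6

The largest autocorrelation is r_6 = 0.71, with a weaker echo at lag 12 (0.55); the remaining lags stay at or below 0.46. The elevated value at lag 1 (0.46), dropping to 0.25 at lag 2, reflects decaying short-term dependence rather than seasonality.
The dominant spike at lag 6 indicates a seasonal period of 6.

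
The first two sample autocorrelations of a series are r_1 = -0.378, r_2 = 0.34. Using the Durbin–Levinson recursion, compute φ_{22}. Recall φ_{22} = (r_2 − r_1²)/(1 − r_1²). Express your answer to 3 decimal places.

0.230

φ_{22} = (r_2 − r_1²) / (1 − r_1²)
r_1² = (-0.378)² = 0.142884
Numerator = 0.34 − 0.1429 = 0.1971; denominator = 1 − 0.1429 = 0.8571
φ_{22} = 0.1971 / 0.8571 = 0.230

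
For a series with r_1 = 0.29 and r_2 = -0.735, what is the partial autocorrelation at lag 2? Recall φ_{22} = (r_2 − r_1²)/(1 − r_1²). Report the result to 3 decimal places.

-0.894

φ_{22} = (r_2 − r_1²) / (1 − r_1²)
r_1² = (0.29)² = 0.0841
Numerator = -0.735 − 0.0841 = -0.8191; denominator = 1 − 0.0841 = 0.9159
φ_{22} = -0.8191 / 0.9159 = -0.894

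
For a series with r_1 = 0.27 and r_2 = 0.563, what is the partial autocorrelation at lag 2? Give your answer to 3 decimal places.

φ_{22} = (r_2 − r_1²) / (1 − r_1²)
r_1² = (0.27)² = 0.0729
Numerator = 0.563 − 0.0729 = 0.4901; denominator = 1 − 0.0729 = 0.9271
φ_{22} = 0.4901 / 0.9271 = 0.529

0.529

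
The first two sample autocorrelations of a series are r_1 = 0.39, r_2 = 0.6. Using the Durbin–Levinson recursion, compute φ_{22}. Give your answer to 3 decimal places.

0.528

φ_{22} = (r_2 − r_1²) / (1 − r_1²)
r_1² = (0.39)² = 0.1521
Numerator = 0.6 − 0.1521 = 0.4479; denominator = 1 − 0.1521 = 0.8479
φ_{22} = 0.4479 / 0.8479 = 0.528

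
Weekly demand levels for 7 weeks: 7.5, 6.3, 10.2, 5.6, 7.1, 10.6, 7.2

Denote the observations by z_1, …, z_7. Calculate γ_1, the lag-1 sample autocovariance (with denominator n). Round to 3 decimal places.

-1.503

Mean z̄ = (7.5 + 6.3 + 10.2 + 5.6 + 7.1 + 10.6 + 7.2)/7 = 7.7857
Σ_{t=1}^{6}(z_t−z̄)(z_{t+1}−z̄) = -10.5188
γ_1 = -10.5188 / 7 = -1.503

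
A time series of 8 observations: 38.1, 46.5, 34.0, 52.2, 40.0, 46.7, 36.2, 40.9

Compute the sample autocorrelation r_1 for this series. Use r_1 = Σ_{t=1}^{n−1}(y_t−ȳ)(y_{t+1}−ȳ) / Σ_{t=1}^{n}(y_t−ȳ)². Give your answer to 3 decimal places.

Mean ȳ = (38.1 + 46.5 + 34.0 + 52.2 + 40.0 + 46.7 + 36.2 + 40.9)/8 = 41.8250
Deviations from mean: -3.7250, 4.6750, -7.8250, 10.3750, -1.8250, 4.8750, -5.6250, -0.9250
Numerator Σ_{t=1}^{7}(y_t−ȳ)(y_{t+1}−ȳ) = -185.2306
Denominator Σ(y_t−ȳ)² = 264.1950
r_1 = -185.2306 / 264.1950 = -0.701

-0.701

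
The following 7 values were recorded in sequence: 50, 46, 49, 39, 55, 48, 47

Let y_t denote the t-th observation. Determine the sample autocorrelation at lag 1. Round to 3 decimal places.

Mean ȳ = (50 + 46 + 49 + 39 + 55 + 48 + 47)/7 = 47.7143
Σ(y_t−ȳ)(y_{t+1}−ȳ) = (-3.9184) + (-2.2041) + (-11.2041) + (-63.4898) + (2.0816) + (-0.2041) = -78.9388
Denominator Σ(y_t−ȳ)² = 139.4286
r_1 = -78.9388 / 139.4286 = -0.566

-0.566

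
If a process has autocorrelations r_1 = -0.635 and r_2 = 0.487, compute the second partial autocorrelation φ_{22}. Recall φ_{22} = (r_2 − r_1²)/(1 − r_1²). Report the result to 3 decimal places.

φ_{22} = (r_2 − r_1²) / (1 − r_1²)
r_1² = (-0.635)² = 0.403225
Numerator = 0.487 − 0.4032 = 0.0838; denominator = 1 − 0.4032 = 0.5968
φ_{22} = 0.0838 / 0.5968 = 0.140

0.140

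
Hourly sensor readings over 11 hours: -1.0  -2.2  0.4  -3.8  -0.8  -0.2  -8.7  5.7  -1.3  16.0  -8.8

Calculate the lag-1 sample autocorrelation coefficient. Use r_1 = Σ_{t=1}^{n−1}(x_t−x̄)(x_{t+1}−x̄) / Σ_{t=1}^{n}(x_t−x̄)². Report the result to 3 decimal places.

-0.458

Mean x̄ = (-1.0 − 2.2 + 0.4 − 3.8 − 0.8 − 0.2 − 8.7 + 5.7 − 1.3 + 16.0 − 8.8)/11 = -0.4273
Numerator Σ_{t=1}^{10}(x_t−x̄)(x_{t+1}−x̄) = -211.8635
Denominator Σ(x_t−x̄)² = 462.4218
r_1 = -211.8635 / 462.4218 = -0.458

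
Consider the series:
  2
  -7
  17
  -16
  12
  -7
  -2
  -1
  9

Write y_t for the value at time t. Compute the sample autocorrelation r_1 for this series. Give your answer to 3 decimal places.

Mean ȳ = (2 − 7 + 17 − 16 + 12 − 7 − 2 − 1 + 9)/9 = 0.7778
Numerator Σ_{t=1}^{8}(y_t−ȳ)(y_{t+1}−ȳ) = -671.4938
Denominator Σ(y_t−ȳ)² = 871.5556
r_1 = -671.4938 / 871.5556 = -0.770

-0.770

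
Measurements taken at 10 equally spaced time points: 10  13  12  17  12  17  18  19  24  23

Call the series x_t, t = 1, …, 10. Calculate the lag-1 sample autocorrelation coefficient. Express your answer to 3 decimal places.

Mean x̄ = (10 + 13 + 12 + 17 + 12 + 17 + 18 + 19 + 24 + 23)/10 = 16.5000
Numerator Σ_{t=1}^{9}(x_t−x̄)(x_{t+1}−x̄) = 103.7500
Denominator Σ(x_t−x̄)² = 202.5000
r_1 = 103.7500 / 202.5000 = 0.512

0.512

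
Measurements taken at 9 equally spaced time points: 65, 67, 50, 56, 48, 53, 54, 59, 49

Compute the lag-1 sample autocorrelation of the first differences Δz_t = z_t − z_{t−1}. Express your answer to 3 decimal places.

First differences Δz: 2, -17, 6, -8, 5, 1, 5, -10
Mean of differences = -2.0000
Numerator Σ(Δz_t−Δz̄)(Δz_{t+1}−Δz̄) = -284.0000
Denominator Σ(Δz_t−Δz̄)² = 512.0000
r_1(Δz) = -284.0000 / 512.0000 = -0.555

-0.555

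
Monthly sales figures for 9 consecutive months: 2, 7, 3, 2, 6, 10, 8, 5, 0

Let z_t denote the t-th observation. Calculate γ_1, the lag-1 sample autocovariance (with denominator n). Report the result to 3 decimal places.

1.587

Mean z̄ = (2 + 7 + 3 + 2 + 6 + 10 + 8 + 5 + 0)/9 = 4.7778
Σ_{t=1}^{8}(z_t−z̄)(z_{t+1}−z̄) = 14.2840
γ_1 = 14.2840 / 9 = 1.587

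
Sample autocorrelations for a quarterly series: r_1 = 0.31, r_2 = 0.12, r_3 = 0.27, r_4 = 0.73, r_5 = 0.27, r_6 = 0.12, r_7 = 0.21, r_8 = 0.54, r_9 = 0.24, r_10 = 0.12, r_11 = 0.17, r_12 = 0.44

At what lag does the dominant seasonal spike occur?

4

The largest autocorrelation is r_4 = 0.73, with weaker echoes at lags 8 (0.54) and 12 (0.44); the remaining lags stay at or below 0.31. The elevated value at lag 1 (0.31), dropping to 0.12 at lag 2, reflects decaying short-term dependence rather than seasonality.
The dominant spike at lag 4 indicates a seasonal period of 4.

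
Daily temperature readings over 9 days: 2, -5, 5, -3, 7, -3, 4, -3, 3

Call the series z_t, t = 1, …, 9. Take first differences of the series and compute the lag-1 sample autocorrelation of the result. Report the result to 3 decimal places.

First differences Δz: -7, 10, -8, 10, -10, 7, -7, 6
Mean of differences = 0.1250
Numerator Σ(Δz_t−Δz̄)(Δz_{t+1}−Δz̄) = -491.2656
Denominator Σ(Δz_t−Δz̄)² = 546.8750
r_1(Δz) = -491.2656 / 546.8750 = -0.898

-0.898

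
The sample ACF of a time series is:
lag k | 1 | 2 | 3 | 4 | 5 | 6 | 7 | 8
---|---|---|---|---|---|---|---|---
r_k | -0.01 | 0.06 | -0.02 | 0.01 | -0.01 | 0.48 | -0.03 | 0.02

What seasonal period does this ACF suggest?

6

The largest autocorrelation is r_6 = 0.48; the remaining lags stay at or below 0.06.
The dominant spike at lag 6 indicates a seasonal period of 6.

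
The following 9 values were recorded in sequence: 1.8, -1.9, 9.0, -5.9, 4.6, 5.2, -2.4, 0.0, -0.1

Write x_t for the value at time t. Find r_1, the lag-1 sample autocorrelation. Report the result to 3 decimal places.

Mean x̄ = (1.8 − 1.9 + 9.0 − 5.9 + 4.6 + 5.2 − 2.4 + 0.0 − 0.1)/9 = 1.1444
Numerator Σ_{t=1}^{8}(x_t−x̄)(x_{t+1}−x̄) = -100.4720
Denominator Σ(x_t−x̄)² = 164.8422
r_1 = -100.4720 / 164.8422 = -0.610

-0.610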